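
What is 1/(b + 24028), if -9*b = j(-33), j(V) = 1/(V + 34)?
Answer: 9/216251 ≈ 4.1618e-5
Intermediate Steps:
j(V) = 1/(34 + V)
b = -⅑ (b = -1/(9*(34 - 33)) = -⅑/1 = -⅑*1 = -⅑ ≈ -0.11111)
1/(b + 24028) = 1/(-⅑ + 24028) = 1/(216251/9) = 9/216251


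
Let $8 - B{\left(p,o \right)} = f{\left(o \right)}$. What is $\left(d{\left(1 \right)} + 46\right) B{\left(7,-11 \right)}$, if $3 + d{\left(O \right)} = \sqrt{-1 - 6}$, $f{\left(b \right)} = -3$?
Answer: $473 + 11 i \sqrt{7} \approx 473.0 + 29.103 i$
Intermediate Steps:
$d{\left(O \right)} = -3 + i \sqrt{7}$ ($d{\left(O \right)} = -3 + \sqrt{-1 - 6} = -3 + \sqrt{-7} = -3 + i \sqrt{7}$)
$B{\left(p,o \right)} = 11$ ($B{\left(p,o \right)} = 8 - -3 = 8 + 3 = 11$)
$\left(d{\left(1 \right)} + 46\right) B{\left(7,-11 \right)} = \left(\left(-3 + i \sqrt{7}\right) + 46\right) 11 = \left(43 + i \sqrt{7}\right) 11 = 473 + 11 i \sqrt{7}$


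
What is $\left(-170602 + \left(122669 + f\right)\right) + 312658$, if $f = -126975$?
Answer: $137750$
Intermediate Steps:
$\left(-170602 + \left(122669 + f\right)\right) + 312658 = \left(-170602 + \left(122669 - 126975\right)\right) + 312658 = \left(-170602 - 4306\right) + 312658 = -174908 + 312658 = 137750$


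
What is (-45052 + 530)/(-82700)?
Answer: 22261/41350 ≈ 0.53836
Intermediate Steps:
(-45052 + 530)/(-82700) = -44522*(-1/82700) = 22261/41350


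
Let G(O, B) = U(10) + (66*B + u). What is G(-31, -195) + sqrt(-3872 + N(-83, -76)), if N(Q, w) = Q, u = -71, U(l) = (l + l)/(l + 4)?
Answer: -90577/7 + I*sqrt(3955) ≈ -12940.0 + 62.889*I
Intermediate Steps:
U(l) = 2*l/(4 + l) (U(l) = (2*l)/(4 + l) = 2*l/(4 + l))
G(O, B) = -487/7 + 66*B (G(O, B) = 2*10/(4 + 10) + (66*B - 71) = 2*10/14 + (-71 + 66*B) = 2*10*(1/14) + (-71 + 66*B) = 10/7 + (-71 + 66*B) = -487/7 + 66*B)
G(-31, -195) + sqrt(-3872 + N(-83, -76)) = (-487/7 + 66*(-195)) + sqrt(-3872 - 83) = (-487/7 - 12870) + sqrt(-3955) = -90577/7 + I*sqrt(3955)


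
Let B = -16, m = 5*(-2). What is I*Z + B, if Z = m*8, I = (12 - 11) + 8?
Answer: -736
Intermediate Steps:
m = -10
I = 9 (I = 1 + 8 = 9)
Z = -80 (Z = -10*8 = -80)
I*Z + B = 9*(-80) - 16 = -720 - 16 = -736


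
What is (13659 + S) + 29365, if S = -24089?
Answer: 18935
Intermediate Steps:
(13659 + S) + 29365 = (13659 - 24089) + 29365 = -10430 + 29365 = 18935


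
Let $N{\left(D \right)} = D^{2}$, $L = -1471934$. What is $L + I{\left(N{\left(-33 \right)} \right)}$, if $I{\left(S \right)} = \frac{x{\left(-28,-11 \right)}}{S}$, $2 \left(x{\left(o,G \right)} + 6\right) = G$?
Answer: $- \frac{3205872275}{2178} \approx -1.4719 \cdot 10^{6}$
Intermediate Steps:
$x{\left(o,G \right)} = -6 + \frac{G}{2}$
$I{\left(S \right)} = - \frac{23}{2 S}$ ($I{\left(S \right)} = \frac{-6 + \frac{1}{2} \left(-11\right)}{S} = \frac{-6 - \frac{11}{2}}{S} = - \frac{23}{2 S}$)
$L + I{\left(N{\left(-33 \right)} \right)} = -1471934 - \frac{23}{2 \left(-33\right)^{2}} = -1471934 - \frac{23}{2 \cdot 1089} = -1471934 - \frac{23}{2178} = - \frac{3205872275}{2178}$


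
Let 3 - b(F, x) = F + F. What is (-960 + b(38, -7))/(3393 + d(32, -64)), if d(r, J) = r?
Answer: -1033/3425 ≈ -0.30161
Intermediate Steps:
b(F, x) = 3 - 2*F (b(F, x) = 3 - (F + F) = 3 - 2*F)
(-960 + b(38, -7))/(3393 + d(32, -64)) = (-960 + (3 - 2*38))/(3393 + 32) = (-960 + (3 - 76))/3425 = (-960 - 73)*(1/3425) = -1033*1/3425 = -1033/3425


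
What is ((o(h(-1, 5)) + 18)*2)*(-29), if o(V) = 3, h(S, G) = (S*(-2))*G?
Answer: -1218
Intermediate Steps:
h(S, G) = -2*G*S (h(S, G) = (-2*S)*G = -2*G*S)
((o(h(-1, 5)) + 18)*2)*(-29) = ((3 + 18)*2)*(-29) = (21*2)*(-29) = 42*(-29) = -1218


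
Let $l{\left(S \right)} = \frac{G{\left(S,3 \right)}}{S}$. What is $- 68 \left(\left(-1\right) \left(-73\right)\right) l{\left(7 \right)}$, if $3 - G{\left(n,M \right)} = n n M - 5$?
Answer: $\frac{689996}{7} \approx 98571.0$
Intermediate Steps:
$G{\left(n,M \right)} = 8 - M n^{2}$ ($G{\left(n,M \right)} = 3 - \left(n n M - 5\right) = 3 - \left(n^{2} M - 5\right) = 3 - \left(M n^{2} - 5\right) = 3 - \left(-5 + M n^{2}\right) = 8 - M n^{2}$)
$l{\left(S \right)} = \frac{8 - 3 S^{2}}{S}$
$- 68 \left(\left(-1\right) \left(-73\right)\right) l{\left(7 \right)} = - 68 \left(\left(-1\right) \left(-73\right)\right) \left(\left(-3\right) 7 + \frac{8}{7}\right) = \left(-68\right) 73 \left(-21 + 8 \cdot \frac{1}{7}\right) = - 4964 \left(-21 + \frac{8}{7}\right) = \left(-4964\right) \left(- \frac{139}{7}\right) = \frac{689996}{7}$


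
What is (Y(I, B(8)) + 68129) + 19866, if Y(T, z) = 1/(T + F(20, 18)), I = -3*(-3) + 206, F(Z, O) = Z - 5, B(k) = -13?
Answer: 20238851/230 ≈ 87995.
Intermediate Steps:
F(Z, O) = -5 + Z
I = 215 (I = 9 + 206 = 215)
Y(T, z) = 1/(15 + T) (Y(T, z) = 1/(T + (-5 + 20)) = 1/(T + 15) = 1/(15 + T))
(Y(I, B(8)) + 68129) + 19866 = (1/(15 + 215) + 68129) + 19866 = (1/230 + 68129) + 19866 = 15669671/230 + 19866 = 20238851/230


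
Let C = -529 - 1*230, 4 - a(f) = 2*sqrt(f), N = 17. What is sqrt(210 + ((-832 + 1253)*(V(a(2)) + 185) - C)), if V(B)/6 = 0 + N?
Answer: 2*sqrt(30449) ≈ 348.99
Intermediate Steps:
a(f) = 4 - 2*sqrt(f)
V(B) = 102 (V(B) = 6*(0 + 17) = 6*17 = 102)
C = -759 (C = -529 - 230 = -759)
sqrt(210 + ((-832 + 1253)*(V(a(2)) + 185) - C)) = sqrt(210 + ((-832 + 1253)*(102 + 185) - 1*(-759))) = sqrt(210 + (421*287 + 759)) = sqrt(210 + (120827 + 759)) = sqrt(210 + 121586) = sqrt(121796) = 2*sqrt(30449)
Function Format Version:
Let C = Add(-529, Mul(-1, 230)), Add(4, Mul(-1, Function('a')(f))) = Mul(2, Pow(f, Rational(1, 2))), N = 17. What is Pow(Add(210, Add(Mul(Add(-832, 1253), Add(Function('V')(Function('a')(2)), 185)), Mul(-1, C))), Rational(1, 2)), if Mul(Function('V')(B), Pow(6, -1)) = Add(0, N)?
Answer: Mul(2, Pow(30449, Rational(1, 2))) ≈ 348.99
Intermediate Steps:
Function('a')(f) = Add(4, Mul(-2, Pow(f, Rational(1, 2)))) (Function('a')(f) = Add(4, Mul(-1, Mul(2, Pow(f, Rational(1, 2))))) = Add(4, Mul(-2, Pow(f, Rational(1, 2)))))
Function('V')(B) = 102 (Function('V')(B) = Mul(6, Add(0, 17)) = Mul(6, 17) = 102)
C = -759 (C = Add(-529, -230) = -759)
Pow(Add(210, Add(Mul(Add(-832, 1253), Add(Function('V')(Function('a')(2)), 185)), Mul(-1, C))), Rational(1, 2)) = Pow(Add(210, Add(Mul(Add(-832, 1253), Add(102, 185)), Mul(-1, -759))), Rational(1, 2)) = Pow(Add(210, Add(Mul(421, 287), 759)), Rational(1, 2)) = Pow(Add(210, Add(120827, 759)), Rational(1, 2)) = Pow(Add(210, 121586), Rational(1, 2)) = Pow(121796, Rational(1, 2)) = Mul(2, Pow(30449, Rational(1, 2)))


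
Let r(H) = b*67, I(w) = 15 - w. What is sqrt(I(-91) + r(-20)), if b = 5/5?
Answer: sqrt(173) ≈ 13.153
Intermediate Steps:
b = 1 (b = 5*(1/5) = 1)
r(H) = 67 (r(H) = 1*67 = 67)
sqrt(I(-91) + r(-20)) = sqrt((15 - 1*(-91)) + 67) = sqrt((15 + 91) + 67) = sqrt(106 + 67) = sqrt(173)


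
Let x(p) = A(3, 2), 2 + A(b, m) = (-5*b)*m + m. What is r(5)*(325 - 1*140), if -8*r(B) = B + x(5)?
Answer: 4625/8 ≈ 578.13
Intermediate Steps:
A(b, m) = -2 + m - 5*b*m (A(b, m) = -2 + ((-5*b)*m + m) = -2 + (-5*b*m + m) = -2 + (m - 5*b*m) = -2 + m - 5*b*m)
x(p) = -30 (x(p) = -2 + 2 - 5*3*2 = -2 + 2 - 30 = -30)
r(B) = 15/4 - B/8 (r(B) = -(B - 30)/8 = -(-30 + B)/8 = 15/4 - B/8)
r(5)*(325 - 1*140) = (15/4 - ⅛*5)*(325 - 1*140) = (15/4 - 5/8)*(325 - 140) = (25/8)*185 = 4625/8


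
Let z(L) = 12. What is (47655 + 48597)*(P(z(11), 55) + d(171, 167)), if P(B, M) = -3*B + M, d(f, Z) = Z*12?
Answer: 194717796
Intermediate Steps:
d(f, Z) = 12*Z
P(B, M) = M - 3*B
(47655 + 48597)*(P(z(11), 55) + d(171, 167)) = (47655 + 48597)*((55 - 3*12) + 12*167) = 96252*((55 - 36) + 2004) = 96252*(19 + 2004) = 96252*2023 = 194717796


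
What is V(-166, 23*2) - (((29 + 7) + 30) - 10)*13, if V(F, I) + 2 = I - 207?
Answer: -891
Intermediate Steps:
V(F, I) = -209 + I (V(F, I) = -2 + (I - 207) = -2 + (-207 + I) = -209 + I)
V(-166, 23*2) - (((29 + 7) + 30) - 10)*13 = (-209 + 23*2) - (((29 + 7) + 30) - 10)*13 = (-209 + 46) - ((36 + 30) - 10)*13 = -163 - (66 - 10)*13 = -163 - 56*13 = -163 - 1*728 = -163 - 728 = -891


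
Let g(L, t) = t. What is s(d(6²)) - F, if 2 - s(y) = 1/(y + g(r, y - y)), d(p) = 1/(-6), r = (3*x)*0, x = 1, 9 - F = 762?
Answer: 761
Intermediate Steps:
F = -753 (F = 9 - 1*762 = 9 - 762 = -753)
r = 0 (r = (3*1)*0 = 3*0 = 0)
d(p) = -⅙
s(y) = 2 - 1/y (s(y) = 2 - 1/(y + (y - y)) = 2 - 1/(y + 0) = 2 - 1/y)
s(d(6²)) - F = (2 - 1/(-⅙)) - 1*(-753) = (2 - 1*(-6)) + 753 = (2 + 6) + 753 = 8 + 753 = 761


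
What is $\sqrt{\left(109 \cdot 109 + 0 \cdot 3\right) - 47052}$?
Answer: $i \sqrt{35171} \approx 187.54 i$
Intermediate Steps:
$\sqrt{\left(109 \cdot 109 + 0 \cdot 3\right) - 47052} = \sqrt{\left(11881 + 0\right) - 47052} = \sqrt{11881 - 47052} = \sqrt{-35171} = i \sqrt{35171}$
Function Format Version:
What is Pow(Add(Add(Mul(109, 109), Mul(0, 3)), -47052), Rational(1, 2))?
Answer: Mul(I, Pow(35171, Rational(1, 2))) ≈ Mul(187.54, I)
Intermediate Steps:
Pow(Add(Add(Mul(109, 109), Mul(0, 3)), -47052), Rational(1, 2)) = Pow(Add(Add(11881, 0), -47052), Rational(1, 2)) = Pow(Add(11881, -47052), Rational(1, 2)) = Pow(-35171, Rational(1, 2)) = Mul(I, Pow(35171, Rational(1, 2)))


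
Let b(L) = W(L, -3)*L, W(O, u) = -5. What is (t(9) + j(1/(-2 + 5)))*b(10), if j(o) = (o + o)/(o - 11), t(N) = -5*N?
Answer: 18025/8 ≈ 2253.1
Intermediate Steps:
b(L) = -5*L
j(o) = 2*o/(-11 + o) (j(o) = (2*o)/(-11 + o) = 2*o/(-11 + o))
(t(9) + j(1/(-2 + 5)))*b(10) = (-5*9 + 2/((-2 + 5)*(-11 + 1/(-2 + 5))))*(-5*10) = (-45 + 2/(3*(-11 + 1/3)))*(-50) = (-45 + 2*(⅓)/(-11 + ⅓))*(-50) = (-45 + 2*(⅓)/(-32/3))*(-50) = (-45 + 2*(⅓)*(-3/32))*(-50) = (-45 - 1/16)*(-50) = -721/16*(-50) = 18025/8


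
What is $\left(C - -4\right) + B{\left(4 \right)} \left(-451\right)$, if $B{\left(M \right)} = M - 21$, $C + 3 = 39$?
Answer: $7707$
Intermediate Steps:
$C = 36$ ($C = -3 + 39 = 36$)
$B{\left(M \right)} = -21 + M$
$\left(C - -4\right) + B{\left(4 \right)} \left(-451\right) = \left(36 - -4\right) + \left(-21 + 4\right) \left(-451\right) = \left(36 + 4\right) - -7667 = 40 + 7667 = 7707$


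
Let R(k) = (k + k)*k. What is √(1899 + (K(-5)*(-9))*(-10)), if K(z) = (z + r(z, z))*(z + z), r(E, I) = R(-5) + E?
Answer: 9*I*√421 ≈ 184.66*I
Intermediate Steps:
R(k) = 2*k² (R(k) = (2*k)*k = 2*k²)
r(E, I) = 50 + E (r(E, I) = 2*(-5)² + E = 2*25 + E = 50 + E)
K(z) = 2*z*(50 + 2*z) (K(z) = (z + (50 + z))*(z + z) = (50 + 2*z)*(2*z) = 2*z*(50 + 2*z))
√(1899 + (K(-5)*(-9))*(-10)) = √(1899 + ((4*(-5)*(25 - 5))*(-9))*(-10)) = √(1899 + ((4*(-5)*20)*(-9))*(-10)) = √(1899 - 400*(-9)*(-10)) = √(1899 + 3600*(-10)) = √(1899 - 36000) = √(-34101) = 9*I*√421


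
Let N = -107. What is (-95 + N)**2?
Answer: 40804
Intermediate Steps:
(-95 + N)**2 = (-95 - 107)**2 = (-202)**2 = 40804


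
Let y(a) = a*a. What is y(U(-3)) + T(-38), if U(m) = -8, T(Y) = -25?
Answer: 39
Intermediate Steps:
y(a) = a²
y(U(-3)) + T(-38) = (-8)² - 25 = 64 - 25 = 39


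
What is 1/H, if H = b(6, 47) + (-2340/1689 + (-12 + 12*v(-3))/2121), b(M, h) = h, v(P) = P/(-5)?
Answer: 1990205/90777831 ≈ 0.021924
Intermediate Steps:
v(P) = -P/5 (v(P) = P*(-⅕) = -P/5)
H = 90777831/1990205 (H = 47 + (-2340/1689 + (-12 + 12*(-⅕*(-3)))/2121) = 47 + (-2340*1/1689 + (-12 + 12*(⅗))*(1/2121)) = 47 + (-780/563 + (-12 + 36/5)*(1/2121)) = 47 + (-780/563 - 24/5*1/2121) = 47 + (-780/563 - 8/3535) = 47 - 2761804/1990205 = 90777831/1990205 ≈ 45.612)
1/H = 1/(90777831/1990205) = 1990205/90777831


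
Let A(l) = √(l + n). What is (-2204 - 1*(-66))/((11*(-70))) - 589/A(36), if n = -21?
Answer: 1069/385 - 589*√15/15 ≈ -149.30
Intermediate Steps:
A(l) = √(-21 + l) (A(l) = √(l - 21) = √(-21 + l))
(-2204 - 1*(-66))/((11*(-70))) - 589/A(36) = (-2204 - 1*(-66))/((11*(-70))) - 589/√(-21 + 36) = (-2204 + 66)/(-770) - 589*√15/15 = -2138*(-1/770) - 589*√15/15 = 1069/385 - 589*√15/15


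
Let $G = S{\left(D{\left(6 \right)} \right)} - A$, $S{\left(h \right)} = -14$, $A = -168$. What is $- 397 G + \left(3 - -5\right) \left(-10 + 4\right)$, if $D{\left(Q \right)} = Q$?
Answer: $-61186$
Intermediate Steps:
$G = 154$ ($G = -14 - -168 = -14 + 168 = 154$)
$- 397 G + \left(3 - -5\right) \left(-10 + 4\right) = \left(-397\right) 154 + \left(3 - -5\right) \left(-10 + 4\right) = -61138 + \left(3 + 5\right) \left(-6\right) = -61138 + 8 \left(-6\right) = -61138 - 48 = -61186$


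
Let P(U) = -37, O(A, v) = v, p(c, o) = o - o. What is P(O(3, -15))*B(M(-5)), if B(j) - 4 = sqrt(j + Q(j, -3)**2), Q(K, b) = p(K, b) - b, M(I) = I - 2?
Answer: -148 - 37*sqrt(2) ≈ -200.33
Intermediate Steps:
p(c, o) = 0
M(I) = -2 + I
Q(K, b) = -b (Q(K, b) = 0 - b = -b)
B(j) = 4 + sqrt(9 + j) (B(j) = 4 + sqrt(j + (-1*(-3))**2) = 4 + sqrt(j + 3**2) = 4 + sqrt(j + 9) = 4 + sqrt(9 + j))
P(O(3, -15))*B(M(-5)) = -37*(4 + sqrt(9 + (-2 - 5))) = -37*(4 + sqrt(9 - 7)) = -37*(4 + sqrt(2)) = -148 - 37*sqrt(2)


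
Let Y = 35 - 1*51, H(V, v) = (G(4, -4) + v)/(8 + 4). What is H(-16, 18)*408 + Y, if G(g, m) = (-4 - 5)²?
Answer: 3350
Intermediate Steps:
G(g, m) = 81 (G(g, m) = (-9)² = 81)
H(V, v) = 27/4 + v/12 (H(V, v) = (81 + v)/(8 + 4) = (81 + v)/12 = (81 + v)*(1/12) = 27/4 + v/12)
Y = -16 (Y = 35 - 51 = -16)
H(-16, 18)*408 + Y = (27/4 + (1/12)*18)*408 - 16 = (27/4 + 3/2)*408 - 16 = (33/4)*408 - 16 = 3366 - 16 = 3350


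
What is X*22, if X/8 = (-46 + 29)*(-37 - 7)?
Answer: 131648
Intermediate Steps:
X = 5984 (X = 8*((-46 + 29)*(-37 - 7)) = 8*(-17*(-44)) = 8*748 = 5984)
X*22 = 5984*22 = 131648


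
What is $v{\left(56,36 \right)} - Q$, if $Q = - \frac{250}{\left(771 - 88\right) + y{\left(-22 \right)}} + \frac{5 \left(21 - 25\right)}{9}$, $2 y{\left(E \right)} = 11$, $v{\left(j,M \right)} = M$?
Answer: $\frac{53132}{1377} \approx 38.585$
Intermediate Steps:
$y{\left(E \right)} = \frac{11}{2}$ ($y{\left(E \right)} = \frac{1}{2} \cdot 11 = \frac{11}{2}$)
$Q = - \frac{3560}{1377}$ ($Q = - \frac{250}{\left(771 - 88\right) + \frac{11}{2}} + \frac{5 \left(21 - 25\right)}{9} = - \frac{250}{683 + \frac{11}{2}} + 5 \left(-4\right) \frac{1}{9} = - \frac{250}{\frac{1377}{2}} - \frac{20}{9} = \left(-250\right) \frac{2}{1377} - \frac{20}{9} = - \frac{500}{1377} - \frac{20}{9} = - \frac{3560}{1377} \approx -2.5853$)
$v{\left(56,36 \right)} - Q = 36 - - \frac{3560}{1377} = 36 + \frac{3560}{1377} = \frac{53132}{1377}$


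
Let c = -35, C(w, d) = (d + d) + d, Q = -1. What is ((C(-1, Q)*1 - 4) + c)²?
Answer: 1764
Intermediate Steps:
C(w, d) = 3*d (C(w, d) = 2*d + d = 3*d)
((C(-1, Q)*1 - 4) + c)² = (((3*(-1))*1 - 4) - 35)² = ((-3*1 - 4) - 35)² = ((-3 - 4) - 35)² = (-7 - 35)² = (-42)² = 1764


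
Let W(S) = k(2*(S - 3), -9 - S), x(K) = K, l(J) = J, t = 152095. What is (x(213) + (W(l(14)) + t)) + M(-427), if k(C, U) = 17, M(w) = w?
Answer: 151898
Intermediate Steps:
W(S) = 17
(x(213) + (W(l(14)) + t)) + M(-427) = (213 + (17 + 152095)) - 427 = (213 + 152112) - 427 = 152325 - 427 = 151898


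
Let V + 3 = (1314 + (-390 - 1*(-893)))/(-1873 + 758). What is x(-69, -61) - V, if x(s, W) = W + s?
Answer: -139788/1115 ≈ -125.37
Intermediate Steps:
V = -5162/1115 (V = -3 + (1314 + (-390 - 1*(-893)))/(-1873 + 758) = -3 + (1314 + (-390 + 893))/(-1115) = -3 + (1314 + 503)*(-1/1115) = -3 + 1817*(-1/1115) = -3 - 1817/1115 = -5162/1115 ≈ -4.6296)
x(-69, -61) - V = (-61 - 69) - 1*(-5162/1115) = -130 + 5162/1115 = -139788/1115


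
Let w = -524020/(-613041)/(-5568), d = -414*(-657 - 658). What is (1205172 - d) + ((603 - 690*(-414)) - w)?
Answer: 808146693141805/853353072 ≈ 9.4703e+5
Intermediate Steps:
d = 544410 (d = -414*(-1315) = 544410)
w = -131005/853353072 (w = -524020*(-1/613041)*(-1/5568) = (524020/613041)*(-1/5568) = -131005/853353072 ≈ -0.00015352)
(1205172 - d) + ((603 - 690*(-414)) - w) = (1205172 - 1*544410) + ((603 - 690*(-414)) - 1*(-131005/853353072)) = (1205172 - 544410) + ((603 + 285660) + 131005/853353072) = 660762 + (286263 + 131005/853353072) = 660762 + 244283410580941/853353072 = 808146693141805/853353072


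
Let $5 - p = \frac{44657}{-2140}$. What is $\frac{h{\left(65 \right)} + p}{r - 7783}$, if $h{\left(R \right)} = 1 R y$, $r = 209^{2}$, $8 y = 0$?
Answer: $\frac{55357}{76821720} \approx 0.00072059$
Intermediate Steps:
$y = 0$ ($y = \frac{1}{8} \cdot 0 = 0$)
$p = \frac{55357}{2140}$ ($p = 5 - \frac{44657}{-2140} = 5 - 44657 \left(- \frac{1}{2140}\right) = 5 - - \frac{44657}{2140} = 5 + \frac{44657}{2140} = \frac{55357}{2140} \approx 25.868$)
$r = 43681$
$h{\left(R \right)} = 0$ ($h{\left(R \right)} = 1 R 0 = R 0 = 0$)
$\frac{h{\left(65 \right)} + p}{r - 7783} = \frac{0 + \frac{55357}{2140}}{43681 - 7783} = \frac{55357}{2140 \cdot 35898} = \frac{55357}{2140} \cdot \frac{1}{35898} = \frac{55357}{76821720}$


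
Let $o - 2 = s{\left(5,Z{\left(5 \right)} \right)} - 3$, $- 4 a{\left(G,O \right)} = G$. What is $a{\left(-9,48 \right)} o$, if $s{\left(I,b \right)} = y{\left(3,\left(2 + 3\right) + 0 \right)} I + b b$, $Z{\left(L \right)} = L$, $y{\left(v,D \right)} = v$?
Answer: $\frac{351}{4} \approx 87.75$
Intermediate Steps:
$a{\left(G,O \right)} = - \frac{G}{4}$
$s{\left(I,b \right)} = b^{2} + 3 I$ ($s{\left(I,b \right)} = 3 I + b b = 3 I + b^{2} = b^{2} + 3 I$)
$o = 39$ ($o = 2 + \left(\left(5^{2} + 3 \cdot 5\right) - 3\right) = 2 + \left(\left(25 + 15\right) - 3\right) = 2 + \left(40 - 3\right) = 2 + 37 = 39$)
$a{\left(-9,48 \right)} o = \left(- \frac{1}{4}\right) \left(-9\right) 39 = \frac{9}{4} \cdot 39 = \frac{351}{4}$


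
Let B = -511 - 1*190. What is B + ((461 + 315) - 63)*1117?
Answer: 795720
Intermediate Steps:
B = -701 (B = -511 - 190 = -701)
B + ((461 + 315) - 63)*1117 = -701 + ((461 + 315) - 63)*1117 = -701 + (776 - 63)*1117 = -701 + 713*1117 = -701 + 796421 = 795720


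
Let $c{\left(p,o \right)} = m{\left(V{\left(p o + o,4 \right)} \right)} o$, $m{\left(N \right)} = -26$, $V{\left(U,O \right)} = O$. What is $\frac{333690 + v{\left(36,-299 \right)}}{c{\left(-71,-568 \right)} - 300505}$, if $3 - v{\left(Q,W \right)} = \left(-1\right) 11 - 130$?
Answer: $- \frac{333834}{285737} \approx -1.1683$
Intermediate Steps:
$c{\left(p,o \right)} = - 26 o$
$v{\left(Q,W \right)} = 144$ ($v{\left(Q,W \right)} = 3 - \left(\left(-1\right) 11 - 130\right) = 3 - \left(-11 - 130\right) = 3 - -141 = 3 + 141 = 144$)
$\frac{333690 + v{\left(36,-299 \right)}}{c{\left(-71,-568 \right)} - 300505} = \frac{333690 + 144}{\left(-26\right) \left(-568\right) - 300505} = \frac{333834}{14768 - 300505} = \frac{333834}{-285737} = 333834 \left(- \frac{1}{285737}\right) = - \frac{333834}{285737}$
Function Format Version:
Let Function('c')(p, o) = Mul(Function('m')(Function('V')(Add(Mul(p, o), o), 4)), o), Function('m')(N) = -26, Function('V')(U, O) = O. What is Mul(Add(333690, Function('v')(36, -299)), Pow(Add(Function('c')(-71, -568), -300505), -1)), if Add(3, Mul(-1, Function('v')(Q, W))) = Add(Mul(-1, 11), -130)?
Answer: Rational(-333834, 285737) ≈ -1.1683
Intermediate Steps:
Function('c')(p, o) = Mul(-26, o)
Function('v')(Q, W) = 144 (Function('v')(Q, W) = Add(3, Mul(-1, Add(Mul(-1, 11), -130))) = Add(3, Mul(-1, Add(-11, -130))) = Add(3, Mul(-1, -141)) = Add(3, 141) = 144)
Mul(Add(333690, Function('v')(36, -299)), Pow(Add(Function('c')(-71, -568), -300505), -1)) = Mul(Add(333690, 144), Pow(Add(Mul(-26, -568), -300505), -1)) = Mul(333834, Pow(Add(14768, -300505), -1)) = Mul(333834, Pow(-285737, -1)) = Mul(333834, Rational(-1, 285737)) = Rational(-333834, 285737)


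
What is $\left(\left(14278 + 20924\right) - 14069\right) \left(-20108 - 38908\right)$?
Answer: $-1247185128$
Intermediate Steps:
$\left(\left(14278 + 20924\right) - 14069\right) \left(-20108 - 38908\right) = \left(35202 - 14069\right) \left(-59016\right) = 21133 \left(-59016\right) = -1247185128$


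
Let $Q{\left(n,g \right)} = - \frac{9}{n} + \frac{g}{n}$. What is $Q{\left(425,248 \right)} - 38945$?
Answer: $- \frac{16551386}{425} \approx -38944.0$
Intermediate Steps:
$Q{\left(425,248 \right)} - 38945 = \frac{-9 + 248}{425} - 38945 = \frac{1}{425} \cdot 239 - 38945 = \frac{239}{425} - 38945 = - \frac{16551386}{425}$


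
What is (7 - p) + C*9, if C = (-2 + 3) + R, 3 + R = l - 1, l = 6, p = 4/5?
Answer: 166/5 ≈ 33.200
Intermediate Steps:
p = ⅘ (p = 4*(⅕) = ⅘ ≈ 0.80000)
R = 2 (R = -3 + (6 - 1) = -3 + 5 = 2)
C = 3 (C = (-2 + 3) + 2 = 1 + 2 = 3)
(7 - p) + C*9 = (7 - 1*⅘) + 3*9 = (7 - ⅘) + 27 = 31/5 + 27 = 166/5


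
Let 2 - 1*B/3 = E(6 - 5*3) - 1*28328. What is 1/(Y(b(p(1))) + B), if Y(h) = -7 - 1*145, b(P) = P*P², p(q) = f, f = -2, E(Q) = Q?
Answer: 1/84865 ≈ 1.1783e-5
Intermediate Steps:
p(q) = -2
b(P) = P³
Y(h) = -152 (Y(h) = -7 - 145 = -152)
B = 85017 (B = 6 - 3*((6 - 5*3) - 1*28328) = 6 - 3*((6 - 15) - 28328) = 6 - 3*(-9 - 28328) = 6 - 3*(-28337) = 6 + 85011 = 85017)
1/(Y(b(p(1))) + B) = 1/(-152 + 85017) = 1/84865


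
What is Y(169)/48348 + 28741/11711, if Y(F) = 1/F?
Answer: 234837319403/95688379332 ≈ 2.4542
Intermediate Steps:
Y(169)/48348 + 28741/11711 = 1/(169*48348) + 28741/11711 = (1/169)*(1/48348) + 28741*(1/11711) = 1/8170812 + 28741/11711 = 234837319403/95688379332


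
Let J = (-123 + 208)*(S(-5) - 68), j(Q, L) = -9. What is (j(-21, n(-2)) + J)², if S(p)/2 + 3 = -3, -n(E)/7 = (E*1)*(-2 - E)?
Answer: 46362481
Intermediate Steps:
n(E) = -7*E*(-2 - E) (n(E) = -7*E*1*(-2 - E) = -7*E*(-2 - E))
S(p) = -12 (S(p) = -6 + 2*(-3) = -6 - 6 = -12)
J = -6800 (J = (-123 + 208)*(-12 - 68) = 85*(-80) = -6800)
(j(-21, n(-2)) + J)² = (-9 - 6800)² = (-6809)² = 46362481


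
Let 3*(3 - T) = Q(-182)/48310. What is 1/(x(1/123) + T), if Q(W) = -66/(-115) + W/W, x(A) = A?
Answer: 683344950/2055583079 ≈ 0.33243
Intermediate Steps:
Q(W) = 181/115 (Q(W) = -66*(-1/115) + 1 = 66/115 + 1 = 181/115)
T = 50000669/16666950 (T = 3 - 181/(345*48310) = 3 - 1/3*181/5555650 = 3 - 181/16666950 = 50000669/16666950 ≈ 3.0000)
1/(x(1/123) + T) = 1/(1/123 + 50000669/16666950) = 1/(2055583079/683344950) = 683344950/2055583079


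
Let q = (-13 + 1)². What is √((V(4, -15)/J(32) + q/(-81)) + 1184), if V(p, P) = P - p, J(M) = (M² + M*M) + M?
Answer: √2877033770/1560 ≈ 34.383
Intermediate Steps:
q = 144 (q = (-12)² = 144)
J(M) = M + 2*M² (J(M) = (M² + M²) + M = 2*M² + M = M + 2*M²)
√((V(4, -15)/J(32) + q/(-81)) + 1184) = √(((-15 - 1*4)/((32*(1 + 2*32))) + 144/(-81)) + 1184) = √(((-15 - 4)/((32*(1 + 64))) + 144*(-1/81)) + 1184) = √((-19/(32*65) - 16/9) + 1184) = √((-19/2080 - 16/9) + 1184) = √(-33451/18720 + 1184) = √(22131029/18720) = √2877033770/1560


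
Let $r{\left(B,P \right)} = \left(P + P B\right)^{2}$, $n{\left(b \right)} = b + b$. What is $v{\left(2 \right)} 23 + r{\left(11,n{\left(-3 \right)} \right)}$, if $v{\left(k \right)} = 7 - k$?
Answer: $5299$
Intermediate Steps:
$n{\left(b \right)} = 2 b$
$r{\left(B,P \right)} = \left(P + B P\right)^{2}$
$v{\left(2 \right)} 23 + r{\left(11,n{\left(-3 \right)} \right)} = \left(7 - 2\right) 23 + \left(2 \left(-3\right)\right)^{2} \left(1 + 11\right)^{2} = \left(7 - 2\right) 23 + \left(-6\right)^{2} \cdot 12^{2} = 5 \cdot 23 + 36 \cdot 144 = 115 + 5184 = 5299$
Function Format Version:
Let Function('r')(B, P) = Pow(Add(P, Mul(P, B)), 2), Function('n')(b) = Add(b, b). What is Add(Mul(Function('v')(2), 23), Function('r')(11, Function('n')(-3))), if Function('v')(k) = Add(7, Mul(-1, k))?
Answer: 5299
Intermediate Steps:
Function('n')(b) = Mul(2, b)
Function('r')(B, P) = Pow(Add(P, Mul(B, P)), 2)
Add(Mul(Function('v')(2), 23), Function('r')(11, Function('n')(-3))) = Add(Mul(Add(7, Mul(-1, 2)), 23), Mul(Pow(Mul(2, -3), 2), Pow(Add(1, 11), 2))) = Add(Mul(Add(7, -2), 23), Mul(Pow(-6, 2), Pow(12, 2))) = Add(Mul(5, 23), Mul(36, 144)) = Add(115, 5184) = 5299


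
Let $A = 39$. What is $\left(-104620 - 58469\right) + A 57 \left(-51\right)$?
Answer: $-276462$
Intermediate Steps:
$\left(-104620 - 58469\right) + A 57 \left(-51\right) = \left(-104620 - 58469\right) + 39 \cdot 57 \left(-51\right) = -163089 + 2223 \left(-51\right) = -163089 - 113373 = -276462$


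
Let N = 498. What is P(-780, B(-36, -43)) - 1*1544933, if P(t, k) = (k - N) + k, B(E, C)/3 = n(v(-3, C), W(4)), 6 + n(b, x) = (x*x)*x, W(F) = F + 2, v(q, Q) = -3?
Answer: -1544171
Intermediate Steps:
W(F) = 2 + F
n(b, x) = -6 + x³ (n(b, x) = -6 + (x*x)*x = -6 + x²*x = -6 + x³)
B(E, C) = 630 (B(E, C) = 3*(-6 + (2 + 4)³) = 3*(-6 + 6³) = 3*(-6 + 216) = 3*210 = 630)
P(t, k) = -498 + 2*k (P(t, k) = (k - 1*498) + k = (k - 498) + k = (-498 + k) + k = -498 + 2*k)
P(-780, B(-36, -43)) - 1*1544933 = (-498 + 2*630) - 1*1544933 = (-498 + 1260) - 1544933 = 762 - 1544933 = -1544171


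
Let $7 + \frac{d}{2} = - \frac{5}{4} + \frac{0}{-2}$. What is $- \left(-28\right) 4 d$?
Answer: $-1848$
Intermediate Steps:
$d = - \frac{33}{2}$ ($d = -14 + 2 \left(- \frac{5}{4} + \frac{0}{-2}\right) = -14 + 2 \left(\left(-5\right) \frac{1}{4} + 0 \left(- \frac{1}{2}\right)\right) = -14 + 2 \left(- \frac{5}{4} + 0\right) = -14 + 2 \left(- \frac{5}{4}\right) = -14 - \frac{5}{2} = - \frac{33}{2} \approx -16.5$)
$- \left(-28\right) 4 d = - \frac{\left(-28\right) 4 \left(-33\right)}{2} = - \frac{\left(-112\right) \left(-33\right)}{2} = \left(-1\right) 1848 = -1848$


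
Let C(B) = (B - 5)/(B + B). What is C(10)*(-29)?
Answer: -29/4 ≈ -7.2500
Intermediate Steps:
C(B) = (-5 + B)/(2*B) (C(B) = (-5 + B)/((2*B)) = (-5 + B)*(1/(2*B)) = (-5 + B)/(2*B))
C(10)*(-29) = ((½)*(-5 + 10)/10)*(-29) = ((½)*(⅒)*5)*(-29) = (¼)*(-29) = -29/4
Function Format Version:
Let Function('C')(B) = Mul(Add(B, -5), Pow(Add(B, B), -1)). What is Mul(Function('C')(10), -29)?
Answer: Rational(-29, 4) ≈ -7.2500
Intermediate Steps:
Function('C')(B) = Mul(Rational(1, 2), Pow(B, -1), Add(-5, B)) (Function('C')(B) = Mul(Add(-5, B), Pow(Mul(2, B), -1)) = Mul(Add(-5, B), Mul(Rational(1, 2), Pow(B, -1))) = Mul(Rational(1, 2), Pow(B, -1), Add(-5, B)))
Mul(Function('C')(10), -29) = Mul(Mul(Rational(1, 2), Pow(10, -1), Add(-5, 10)), -29) = Mul(Mul(Rational(1, 2), Rational(1, 10), 5), -29) = Mul(Rational(1, 4), -29) = Rational(-29, 4)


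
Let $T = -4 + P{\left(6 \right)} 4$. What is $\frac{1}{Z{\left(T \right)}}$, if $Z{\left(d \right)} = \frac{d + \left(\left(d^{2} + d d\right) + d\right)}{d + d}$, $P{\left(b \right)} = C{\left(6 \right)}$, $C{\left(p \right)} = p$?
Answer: $\frac{1}{21} \approx 0.047619$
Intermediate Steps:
$P{\left(b \right)} = 6$
$T = 20$ ($T = -4 + 6 \cdot 4 = -4 + 24 = 20$)
$Z{\left(d \right)} = \frac{2 d + 2 d^{2}}{2 d}$ ($Z{\left(d \right)} = \frac{d + \left(\left(d^{2} + d^{2}\right) + d\right)}{2 d} = \left(d + \left(2 d^{2} + d\right)\right) \frac{1}{2 d} = \left(d + \left(d + 2 d^{2}\right)\right) \frac{1}{2 d} = \left(2 d + 2 d^{2}\right) \frac{1}{2 d} = \frac{2 d + 2 d^{2}}{2 d}$)
$\frac{1}{Z{\left(T \right)}} = \frac{1}{1 + 20} = \frac{1}{21}$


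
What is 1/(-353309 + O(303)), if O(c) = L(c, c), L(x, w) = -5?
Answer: -1/353314 ≈ -2.8303e-6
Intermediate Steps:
O(c) = -5
1/(-353309 + O(303)) = 1/(-353309 - 5) = 1/(-353314) = -1/353314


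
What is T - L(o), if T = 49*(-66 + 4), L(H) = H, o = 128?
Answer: -3166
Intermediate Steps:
T = -3038 (T = 49*(-62) = -3038)
T - L(o) = -3038 - 1*128 = -3038 - 128 = -3166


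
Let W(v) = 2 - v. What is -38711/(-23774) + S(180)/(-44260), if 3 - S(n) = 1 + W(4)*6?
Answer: 214127003/131529655 ≈ 1.6280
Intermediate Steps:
S(n) = 14 (S(n) = 3 - (1 + (2 - 1*4)*6) = 3 - (1 + (2 - 4)*6) = 3 - (1 - 2*6) = 3 - (1 - 12) = 3 - 1*(-11) = 3 + 11 = 14)
-38711/(-23774) + S(180)/(-44260) = -38711/(-23774) + 14/(-44260) = -38711*(-1/23774) + 14*(-1/44260) = 38711/23774 - 7/22130 = 214127003/131529655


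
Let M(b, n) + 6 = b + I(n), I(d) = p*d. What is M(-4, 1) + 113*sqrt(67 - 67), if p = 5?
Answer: -5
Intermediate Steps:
I(d) = 5*d
M(b, n) = -6 + b + 5*n (M(b, n) = -6 + (b + 5*n) = -6 + b + 5*n)
M(-4, 1) + 113*sqrt(67 - 67) = (-6 - 4 + 5*1) + 113*sqrt(67 - 67) = (-6 - 4 + 5) + 113*sqrt(0) = -5 + 113*0 = -5 + 0 = -5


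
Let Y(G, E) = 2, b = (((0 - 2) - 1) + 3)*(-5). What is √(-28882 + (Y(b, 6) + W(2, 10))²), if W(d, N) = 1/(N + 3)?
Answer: I*√4880329/13 ≈ 169.93*I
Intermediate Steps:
b = 0 (b = ((-2 - 1) + 3)*(-5) = (-3 + 3)*(-5) = 0*(-5) = 0)
W(d, N) = 1/(3 + N)
√(-28882 + (Y(b, 6) + W(2, 10))²) = √(-28882 + (2 + 1/(3 + 10))²) = √(-28882 + (2 + 1/13)²) = √(-28882 + (27/13)²) = √(-28882 + 729/169) = √(-4880329/169) = I*√4880329/13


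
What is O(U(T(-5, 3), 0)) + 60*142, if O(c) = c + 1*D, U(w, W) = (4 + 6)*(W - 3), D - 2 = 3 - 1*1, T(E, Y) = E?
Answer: 8494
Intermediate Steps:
D = 4 (D = 2 + (3 - 1*1) = 2 + (3 - 1) = 2 + 2 = 4)
U(w, W) = -30 + 10*W (U(w, W) = 10*(-3 + W) = -30 + 10*W)
O(c) = 4 + c (O(c) = c + 1*4 = c + 4 = 4 + c)
O(U(T(-5, 3), 0)) + 60*142 = (4 + (-30 + 10*0)) + 60*142 = (4 + (-30 + 0)) + 8520 = (4 - 30) + 8520 = -26 + 8520 = 8494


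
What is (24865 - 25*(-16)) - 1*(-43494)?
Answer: 68759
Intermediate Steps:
(24865 - 25*(-16)) - 1*(-43494) = (24865 + 400) + 43494 = 25265 + 43494 = 68759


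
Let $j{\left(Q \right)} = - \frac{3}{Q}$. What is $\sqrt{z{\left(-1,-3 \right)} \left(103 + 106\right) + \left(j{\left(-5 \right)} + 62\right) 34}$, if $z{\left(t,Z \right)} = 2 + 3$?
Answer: $\frac{3 \sqrt{8815}}{5} \approx 56.333$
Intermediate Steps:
$z{\left(t,Z \right)} = 5$
$\sqrt{z{\left(-1,-3 \right)} \left(103 + 106\right) + \left(j{\left(-5 \right)} + 62\right) 34} = \sqrt{5 \left(103 + 106\right) + \left(- \frac{3}{-5} + 62\right) 34} = \sqrt{5 \cdot 209 + \left(\left(-3\right) \left(- \frac{1}{5}\right) + 62\right) 34} = \sqrt{1045 + \left(\frac{3}{5} + 62\right) 34} = \sqrt{1045 + \frac{313}{5} \cdot 34} = \sqrt{1045 + \frac{10642}{5}} = \sqrt{\frac{15867}{5}} = \frac{3 \sqrt{8815}}{5}$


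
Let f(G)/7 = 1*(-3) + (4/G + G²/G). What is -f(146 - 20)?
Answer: -7751/9 ≈ -861.22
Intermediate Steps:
f(G) = -21 + 7*G + 28/G (f(G) = 7*(1*(-3) + (4/G + G²/G)) = 7*(-3 + (4/G + G)) = 7*(-3 + (G + 4/G)) = 7*(-3 + G + 4/G) = -21 + 7*G + 28/G)
-f(146 - 20) = -(-21 + 7*(146 - 20) + 28/(146 - 20)) = -(-21 + 7*126 + 28/126) = -(-21 + 882 + 28*(1/126)) = -(-21 + 882 + 2/9) = -1*7751/9 = -7751/9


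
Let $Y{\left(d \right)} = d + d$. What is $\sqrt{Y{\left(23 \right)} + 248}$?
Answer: $7 \sqrt{6} \approx 17.146$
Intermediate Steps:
$Y{\left(d \right)} = 2 d$
$\sqrt{Y{\left(23 \right)} + 248} = \sqrt{2 \cdot 23 + 248} = \sqrt{46 + 248} = \sqrt{294} = 7 \sqrt{6}$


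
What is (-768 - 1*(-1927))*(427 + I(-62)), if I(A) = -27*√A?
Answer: 494893 - 31293*I*√62 ≈ 4.9489e+5 - 2.464e+5*I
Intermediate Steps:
(-768 - 1*(-1927))*(427 + I(-62)) = (-768 - 1*(-1927))*(427 - 27*I*√62) = (-768 + 1927)*(427 - 27*I*√62) = 1159*(427 - 27*I*√62) = 494893 - 31293*I*√62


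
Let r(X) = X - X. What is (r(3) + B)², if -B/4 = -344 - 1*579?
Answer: 13630864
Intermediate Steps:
r(X) = 0
B = 3692 (B = -4*(-344 - 1*579) = -4*(-344 - 579) = -4*(-923) = 3692)
(r(3) + B)² = (0 + 3692)² = 3692² = 13630864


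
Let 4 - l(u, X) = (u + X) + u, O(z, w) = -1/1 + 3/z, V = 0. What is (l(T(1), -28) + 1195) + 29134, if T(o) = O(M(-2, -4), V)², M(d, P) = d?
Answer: 60697/2 ≈ 30349.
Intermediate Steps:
O(z, w) = -1 + 3/z (O(z, w) = -1*1 + 3/z = -1 + 3/z)
T(o) = 25/4 (T(o) = ((3 - 1*(-2))/(-2))² = (-(3 + 2)/2)² = (-½*5)² = (-5/2)² = 25/4)
l(u, X) = 4 - X - 2*u (l(u, X) = 4 - ((u + X) + u) = 4 - ((X + u) + u) = 4 - (X + 2*u) = 4 + (-X - 2*u) = 4 - X - 2*u)
(l(T(1), -28) + 1195) + 29134 = ((4 - 1*(-28) - 2*25/4) + 1195) + 29134 = ((4 + 28 - 25/2) + 1195) + 29134 = (39/2 + 1195) + 29134 = 2429/2 + 29134 = 60697/2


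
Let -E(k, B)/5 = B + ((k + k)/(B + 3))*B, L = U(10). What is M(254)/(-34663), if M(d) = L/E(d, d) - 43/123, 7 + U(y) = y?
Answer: 4652387/460250114550 ≈ 1.0108e-5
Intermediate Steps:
U(y) = -7 + y
L = 3 (L = -7 + 10 = 3)
E(k, B) = -5*B - 10*B*k/(3 + B) (E(k, B) = -5*(B + ((k + k)/(B + 3))*B) = -5*(B + ((2*k)/(3 + B))*B) = -5*(B + (2*k/(3 + B))*B) = -5*(B + 2*B*k/(3 + B)) = -5*B - 10*B*k/(3 + B))
M(d) = -43/123 - 3*(3 + d)/(5*d*(3 + 3*d)) (M(d) = 3/((-5*d*(3 + d + 2*d)/(3 + d))) - 43/123 = 3/((-5*d*(3 + 3*d)/(3 + d))) - 43*1/123 = 3*(-(3 + d)/(5*d*(3 + 3*d))) - 43/123 = -3*(3 + d)/(5*d*(3 + 3*d)) - 43/123 = -43/123 - 3*(3 + d)/(5*d*(3 + 3*d)))
M(254)/(-34663) = ((1/615)*(-369 - 338*254 - 215*254²)/(254*(1 + 254)))/(-34663) = ((1/615)*(1/254)*(-369 - 85852 - 215*64516)/255)*(-1/34663) = ((1/615)*(1/254)*(1/255)*(-369 - 85852 - 13870940))*(-1/34663) = ((1/615)*(1/254)*(1/255)*(-13957161))*(-1/34663) = -4652387/13277850*(-1/34663) = 4652387/460250114550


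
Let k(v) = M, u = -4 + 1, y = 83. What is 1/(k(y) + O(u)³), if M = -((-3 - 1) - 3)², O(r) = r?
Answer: -1/76 ≈ -0.013158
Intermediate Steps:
u = -3
M = -49 (M = -(-4 - 3)² = -1*(-7)² = -1*49 = -49)
k(v) = -49
1/(k(y) + O(u)³) = 1/(-49 + (-3)³) = 1/(-49 - 27) = 1/(-76) = -1/76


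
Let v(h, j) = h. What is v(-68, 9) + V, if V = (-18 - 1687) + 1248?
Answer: -525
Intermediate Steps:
V = -457 (V = -1705 + 1248 = -457)
v(-68, 9) + V = -68 - 457 = -525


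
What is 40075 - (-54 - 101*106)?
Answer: 50835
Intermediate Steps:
40075 - (-54 - 101*106) = 40075 - (-54 - 10706) = 40075 - 1*(-10760) = 40075 + 10760 = 50835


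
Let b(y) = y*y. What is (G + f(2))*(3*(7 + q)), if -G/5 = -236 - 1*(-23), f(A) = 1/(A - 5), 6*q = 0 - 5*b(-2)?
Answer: 35134/3 ≈ 11711.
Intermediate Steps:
b(y) = y²
q = -10/3 (q = (0 - 5*(-2)²)/6 = (0 - 5*4)/6 = (0 - 20)/6 = (⅙)*(-20) = -10/3 ≈ -3.3333)
f(A) = 1/(-5 + A)
G = 1065 (G = -5*(-236 - 1*(-23)) = -5*(-236 + 23) = -5*(-213) = 1065)
(G + f(2))*(3*(7 + q)) = (1065 + 1/(-5 + 2))*(3*(7 - 10/3)) = (1065 + 1/(-3))*(3*(11/3)) = (1065 - ⅓)*11 = (3194/3)*11 = 35134/3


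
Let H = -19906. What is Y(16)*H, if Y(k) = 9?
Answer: -179154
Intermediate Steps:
Y(16)*H = 9*(-19906) = -179154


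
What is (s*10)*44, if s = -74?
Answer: -32560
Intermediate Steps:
(s*10)*44 = -74*10*44 = -740*44 = -32560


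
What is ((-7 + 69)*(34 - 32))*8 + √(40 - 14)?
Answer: 992 + √26 ≈ 997.10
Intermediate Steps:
((-7 + 69)*(34 - 32))*8 + √(40 - 14) = (62*2)*8 + √26 = 124*8 + √26 = 992 + √26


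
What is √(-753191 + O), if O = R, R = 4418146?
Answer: 7*√74795 ≈ 1914.4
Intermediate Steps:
O = 4418146
√(-753191 + O) = √(-753191 + 4418146) = √3664955 = 7*√74795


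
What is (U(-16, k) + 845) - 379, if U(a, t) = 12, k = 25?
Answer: 478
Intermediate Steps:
(U(-16, k) + 845) - 379 = (12 + 845) - 379 = 857 - 379 = 478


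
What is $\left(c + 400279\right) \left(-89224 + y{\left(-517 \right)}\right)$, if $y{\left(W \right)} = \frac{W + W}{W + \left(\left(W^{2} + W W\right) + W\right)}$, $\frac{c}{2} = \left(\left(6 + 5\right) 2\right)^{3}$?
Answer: $- \frac{6469712682125}{172} \approx -3.7615 \cdot 10^{10}$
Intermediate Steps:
$c = 21296$ ($c = 2 \left(\left(6 + 5\right) 2\right)^{3} = 2 \left(11 \cdot 2\right)^{3} = 2 \cdot 22^{3} = 2 \cdot 10648 = 21296$)
$y{\left(W \right)} = \frac{2 W}{2 W + 2 W^{2}}$ ($y{\left(W \right)} = \frac{2 W}{W + \left(\left(W^{2} + W^{2}\right) + W\right)} = \frac{2 W}{W + \left(2 W^{2} + W\right)} = \frac{2 W}{W + \left(W + 2 W^{2}\right)} = \frac{2 W}{2 W + 2 W^{2}}$)
$\left(c + 400279\right) \left(-89224 + y{\left(-517 \right)}\right) = \left(21296 + 400279\right) \left(-89224 + \frac{1}{1 - 517}\right) = 421575 \left(-89224 + \frac{1}{-516}\right) = 421575 \left(-89224 - \frac{1}{516}\right) = 421575 \left(- \frac{46039585}{516}\right) = - \frac{6469712682125}{172}$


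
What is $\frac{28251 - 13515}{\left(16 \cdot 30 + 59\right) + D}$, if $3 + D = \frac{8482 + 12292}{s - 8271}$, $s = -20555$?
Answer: $\frac{212389968}{7714981} \approx 27.53$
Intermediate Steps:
$D = - \frac{53626}{14413}$ ($D = -3 + \frac{8482 + 12292}{-20555 - 8271} = -3 + \frac{20774}{-28826} = -3 + 20774 \left(- \frac{1}{28826}\right) = -3 - \frac{10387}{14413} = - \frac{53626}{14413} \approx -3.7207$)
$\frac{28251 - 13515}{\left(16 \cdot 30 + 59\right) + D} = \frac{28251 - 13515}{\left(16 \cdot 30 + 59\right) - \frac{53626}{14413}} = \frac{14736}{\left(480 + 59\right) - \frac{53626}{14413}} = \frac{14736}{539 - \frac{53626}{14413}} = \frac{14736}{\frac{7714981}{14413}} = 14736 \cdot \frac{14413}{7714981} = \frac{212389968}{7714981}$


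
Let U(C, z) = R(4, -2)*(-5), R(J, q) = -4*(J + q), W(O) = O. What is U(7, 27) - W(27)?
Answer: 13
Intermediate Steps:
R(J, q) = -4*J - 4*q
U(C, z) = 40 (U(C, z) = (-4*4 - 4*(-2))*(-5) = (-16 + 8)*(-5) = -8*(-5) = 40)
U(7, 27) - W(27) = 40 - 1*27 = 40 - 27 = 13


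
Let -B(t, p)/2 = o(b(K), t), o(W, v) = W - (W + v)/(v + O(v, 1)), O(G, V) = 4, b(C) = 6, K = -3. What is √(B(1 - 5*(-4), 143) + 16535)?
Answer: √413129/5 ≈ 128.55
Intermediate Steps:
o(W, v) = W - (W + v)/(4 + v) (o(W, v) = W - (W + v)/(v + 4) = W - (W + v)/(4 + v))
B(t, p) = -2*(18 + 5*t)/(4 + t) (B(t, p) = -2*(-t + 3*6 + 6*t)/(4 + t) = -2*(-t + 18 + 6*t)/(4 + t) = -2*(18 + 5*t)/(4 + t))
√(B(1 - 5*(-4), 143) + 16535) = √(2*(-18 - 5*(1 - 5*(-4)))/(4 + (1 - 5*(-4))) + 16535) = √(2*(-18 - 5*(1 + 20))/(4 + (1 + 20)) + 16535) = √(2*(-18 - 5*21)/(4 + 21) + 16535) = √(2*(-18 - 105)/25 + 16535) = √(2*(1/25)*(-123) + 16535) = √(-246/25 + 16535) = √(413129/25) = √413129/5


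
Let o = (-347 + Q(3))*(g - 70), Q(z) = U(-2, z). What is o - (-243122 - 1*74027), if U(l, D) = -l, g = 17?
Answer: 335434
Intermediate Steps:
Q(z) = 2 (Q(z) = -1*(-2) = 2)
o = 18285 (o = (-347 + 2)*(17 - 70) = -345*(-53) = 18285)
o - (-243122 - 1*74027) = 18285 - (-243122 - 1*74027) = 18285 - (-243122 - 74027) = 18285 - 1*(-317149) = 18285 + 317149 = 335434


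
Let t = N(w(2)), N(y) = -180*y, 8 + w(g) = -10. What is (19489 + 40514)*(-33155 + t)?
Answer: -1794989745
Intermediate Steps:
w(g) = -18 (w(g) = -8 - 10 = -18)
t = 3240 (t = -180*(-18) = 3240)
(19489 + 40514)*(-33155 + t) = (19489 + 40514)*(-33155 + 3240) = 60003*(-29915) = -1794989745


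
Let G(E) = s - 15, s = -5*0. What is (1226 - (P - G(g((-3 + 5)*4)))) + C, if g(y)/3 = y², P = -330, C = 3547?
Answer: 5088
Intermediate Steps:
s = 0
g(y) = 3*y²
G(E) = -15 (G(E) = 0 - 15 = -15)
(1226 - (P - G(g((-3 + 5)*4)))) + C = (1226 - (-330 - 1*(-15))) + 3547 = (1226 - (-330 + 15)) + 3547 = (1226 - 1*(-315)) + 3547 = (1226 + 315) + 3547 = 1541 + 3547 = 5088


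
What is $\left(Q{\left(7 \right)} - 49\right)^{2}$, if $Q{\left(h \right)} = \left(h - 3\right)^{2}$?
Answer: $1089$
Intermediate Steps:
$Q{\left(h \right)} = \left(-3 + h\right)^{2}$
$\left(Q{\left(7 \right)} - 49\right)^{2} = \left(\left(-3 + 7\right)^{2} - 49\right)^{2} = \left(4^{2} - 49\right)^{2} = \left(16 - 49\right)^{2} = \left(-33\right)^{2} = 1089$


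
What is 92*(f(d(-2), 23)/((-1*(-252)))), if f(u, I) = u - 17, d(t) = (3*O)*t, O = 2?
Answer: -667/63 ≈ -10.587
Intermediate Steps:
d(t) = 6*t (d(t) = (3*2)*t = 6*t)
f(u, I) = -17 + u
92*(f(d(-2), 23)/((-1*(-252)))) = 92*((-17 + 6*(-2))/((-1*(-252)))) = 92*((-17 - 12)/252) = 92*(-29*1/252) = 92*(-29/252) = -667/63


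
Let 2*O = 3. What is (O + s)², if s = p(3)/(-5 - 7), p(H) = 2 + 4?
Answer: 1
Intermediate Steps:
p(H) = 6
O = 3/2 (O = (½)*3 = 3/2 ≈ 1.5000)
s = -½ (s = 6/(-5 - 7) = 6/(-12) = 6*(-1/12) = -½ ≈ -0.50000)
(O + s)² = (3/2 - ½)² = 1² = 1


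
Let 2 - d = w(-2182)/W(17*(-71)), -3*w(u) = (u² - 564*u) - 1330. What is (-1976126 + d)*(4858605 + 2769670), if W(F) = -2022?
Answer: -15247852019625025/1011 ≈ -1.5082e+13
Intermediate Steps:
w(u) = 1330/3 + 188*u - u²/3 (w(u) = -((u² - 564*u) - 1330)/3 = -(-1330 + u² - 564*u)/3 = 1330/3 + 188*u - u²/3)
d = -996385/1011 (d = 2 - (1330/3 + 188*(-2182) - ⅓*(-2182)²)/(-2022) = 2 - (1330/3 - 410216 - ⅓*4761124)*(-1)/2022 = 2 - (1330/3 - 410216 - 4761124/3)*(-1)/2022 = 2 - (-1996814)*(-1)/2022 = 2 - 1*998407/1011 = 2 - 998407/1011 = -996385/1011 ≈ -985.54)
(-1976126 + d)*(4858605 + 2769670) = (-1976126 - 996385/1011)*(4858605 + 2769670) = -1998859771/1011*7628275 = -15247852019625025/1011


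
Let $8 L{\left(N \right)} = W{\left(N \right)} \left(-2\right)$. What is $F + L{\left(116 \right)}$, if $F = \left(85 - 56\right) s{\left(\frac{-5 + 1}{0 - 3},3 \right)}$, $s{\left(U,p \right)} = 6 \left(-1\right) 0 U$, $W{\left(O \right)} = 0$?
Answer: $0$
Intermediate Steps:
$s{\left(U,p \right)} = 0$ ($s{\left(U,p \right)} = \left(-6\right) 0 U = 0 U = 0$)
$L{\left(N \right)} = 0$ ($L{\left(N \right)} = \frac{0 \left(-2\right)}{8} = \frac{1}{8} \cdot 0 = 0$)
$F = 0$ ($F = \left(85 - 56\right) 0 = 29 \cdot 0 = 0$)
$F + L{\left(116 \right)} = 0 + 0 = 0$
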